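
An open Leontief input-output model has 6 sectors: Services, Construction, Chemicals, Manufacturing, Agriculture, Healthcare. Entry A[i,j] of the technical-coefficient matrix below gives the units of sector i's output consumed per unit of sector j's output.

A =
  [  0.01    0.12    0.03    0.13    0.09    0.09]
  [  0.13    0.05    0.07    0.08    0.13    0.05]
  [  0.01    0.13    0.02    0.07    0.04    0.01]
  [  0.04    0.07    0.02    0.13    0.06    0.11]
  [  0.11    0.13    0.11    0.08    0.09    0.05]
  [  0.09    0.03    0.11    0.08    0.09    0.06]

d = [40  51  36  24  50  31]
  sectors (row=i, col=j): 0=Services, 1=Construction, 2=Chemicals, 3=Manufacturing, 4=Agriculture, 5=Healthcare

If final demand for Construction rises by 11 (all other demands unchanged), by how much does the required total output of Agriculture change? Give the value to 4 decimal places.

Form M = I − A:
  [  0.99   -0.12   -0.03   -0.13   -0.09   -0.09]
  [ -0.13    0.95   -0.07   -0.08   -0.13   -0.05]
  [ -0.01   -0.13    0.98   -0.07   -0.04   -0.01]
  [ -0.04   -0.07   -0.02    0.87   -0.06   -0.11]
  [ -0.11   -0.13   -0.11   -0.08    0.91   -0.05]
  [ -0.09   -0.03   -0.11   -0.08   -0.09    0.94]
Leontief inverse L = M⁻¹:
  [  1.0767    0.1910    0.0863    0.2143    0.1663    0.1481]
  [  0.1913    1.1391    0.1268    0.1731    0.2097    0.1117]
  [  0.0520    0.1729    1.0517    0.1205    0.0884    0.0442]
  [  0.0963    0.1335    0.0700    1.2087    0.1277    0.1653]
  [  0.1800    0.2244    0.1705    0.1803    1.1795    0.1148]
  [  0.1407    0.1077    0.1577    0.1603    0.1568    1.1118]
Total output x = L · d:
  x_0 = 1.0767·40 + 0.1910·51 + 0.0863·36 + 0.2143·24 + 0.1663·50 + 0.1481·31 = 73.9661
  x_1 = 0.1913·40 + 1.1391·51 + 0.1268·36 + 0.1731·24 + 0.2097·50 + 0.1117·31 = 88.4132
  x_2 = 0.0520·40 + 0.1729·51 + 1.0517·36 + 0.1205·24 + 0.0884·50 + 0.0442·31 = 57.4361
  x_3 = 0.0963·40 + 0.1335·51 + 0.0700·36 + 1.2087·24 + 0.1277·50 + 0.1653·31 = 53.6998
  x_4 = 0.1800·40 + 0.2244·51 + 0.1705·36 + 0.1803·24 + 1.1795·50 + 0.1148·31 = 91.6388
  x_5 = 0.1407·40 + 0.1077·51 + 0.1577·36 + 0.1603·24 + 0.1568·50 + 1.1118·31 = 62.9477
Δx_4 = L[4,1] · Δd_1 = 0.2244 · 11 = 2.4681

2.4681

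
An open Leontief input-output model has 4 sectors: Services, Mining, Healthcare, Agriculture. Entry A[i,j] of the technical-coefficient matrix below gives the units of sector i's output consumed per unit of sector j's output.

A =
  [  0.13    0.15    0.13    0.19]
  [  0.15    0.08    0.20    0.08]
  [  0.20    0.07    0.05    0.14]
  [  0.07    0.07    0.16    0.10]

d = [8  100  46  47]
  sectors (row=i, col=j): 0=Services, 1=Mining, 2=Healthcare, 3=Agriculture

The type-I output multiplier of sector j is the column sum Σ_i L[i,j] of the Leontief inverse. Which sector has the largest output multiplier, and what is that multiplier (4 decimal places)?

Form M = I − A:
  [  0.87   -0.15   -0.13   -0.19]
  [ -0.15    0.92   -0.20   -0.08]
  [ -0.20   -0.07    0.95   -0.14]
  [ -0.07   -0.07   -0.16    0.90]
Leontief inverse L = M⁻¹:
  [  1.2872    0.2576    0.2875    0.3394]
  [  0.2949    1.1763    0.3246    0.2173]
  [  0.3192    0.1616    1.1749    0.2645]
  [  0.1798    0.1402    0.2565    1.2014]
Total output x = L · d:
  x_0 = 1.2872·8 + 0.2576·100 + 0.2875·46 + 0.3394·47 = 65.2325
  x_1 = 0.2949·8 + 1.1763·100 + 0.3246·46 + 0.2173·47 = 145.1310
  x_2 = 0.3192·8 + 0.1616·100 + 1.1749·46 + 0.2645·47 = 85.1870
  x_3 = 0.1798·8 + 0.1402·100 + 0.2565·46 + 1.2014·47 = 83.7282
Output multipliers (column sums of L):
  Services: 2.0812
  Mining: 1.7357
  Healthcare: 2.0435
  Agriculture: 2.0226

Services (2.0812)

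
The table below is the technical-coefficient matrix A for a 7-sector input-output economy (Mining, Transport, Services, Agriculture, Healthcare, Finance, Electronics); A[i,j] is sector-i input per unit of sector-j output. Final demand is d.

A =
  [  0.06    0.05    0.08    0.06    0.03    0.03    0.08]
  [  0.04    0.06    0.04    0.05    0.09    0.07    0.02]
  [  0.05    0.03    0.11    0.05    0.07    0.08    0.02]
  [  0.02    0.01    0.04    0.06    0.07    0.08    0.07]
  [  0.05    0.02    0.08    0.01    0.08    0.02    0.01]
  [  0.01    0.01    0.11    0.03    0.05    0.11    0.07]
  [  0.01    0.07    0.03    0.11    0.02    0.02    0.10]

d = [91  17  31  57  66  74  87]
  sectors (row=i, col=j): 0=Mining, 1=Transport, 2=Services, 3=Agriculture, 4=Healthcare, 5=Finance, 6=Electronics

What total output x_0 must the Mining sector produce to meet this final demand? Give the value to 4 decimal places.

127.8891

Form M = I − A:
  [  0.94   -0.05   -0.08   -0.06   -0.03   -0.03   -0.08]
  [ -0.04    0.94   -0.04   -0.05   -0.09   -0.07   -0.02]
  [ -0.05   -0.03    0.89   -0.05   -0.07   -0.08   -0.02]
  [ -0.02   -0.01   -0.04    0.94   -0.07   -0.08   -0.07]
  [ -0.05   -0.02   -0.08   -0.01    0.92   -0.02   -0.01]
  [ -0.01   -0.01   -0.11   -0.03   -0.05    0.89   -0.07]
  [ -0.01   -0.07   -0.03   -0.11   -0.02   -0.02    0.90]
Leontief inverse L = M⁻¹:
  [  1.0809    0.0730    0.1225    0.0955    0.0650    0.0658    0.1137]
  [  0.0602    1.0778    0.0831    0.0757    0.1262    0.1050    0.0466]
  [  0.0733    0.0492    1.1626    0.0801    0.1095    0.1216    0.0503]
  [  0.0362    0.0269    0.0798    1.0882    0.1010    0.1128    0.1001]
  [  0.0677    0.0336    0.1146    0.0285    1.1063    0.0433    0.0272]
  [  0.0289    0.0290    0.1600    0.0615    0.0854    1.1510    0.1020]
  [  0.0257    0.0909    0.0624    0.1446    0.0530    0.0533    1.1328]
Total output x = L · d:
  x_0 = 1.0809·91 + 0.0730·17 + 0.1225·31 + 0.0955·57 + 0.0650·66 + 0.0658·74 + 0.1137·87 = 127.8891
  x_1 = 0.0602·91 + 1.0778·17 + 0.0831·31 + 0.0757·57 + 0.1262·66 + 0.1050·74 + 0.0466·87 = 50.8486
  x_2 = 0.0733·91 + 0.0492·17 + 1.1626·31 + 0.0801·57 + 0.1095·66 + 0.1216·74 + 0.0503·87 = 68.7149
  x_3 = 0.0362·91 + 0.0269·17 + 0.0798·31 + 1.0882·57 + 0.1010·66 + 0.1128·74 + 0.1001·87 = 91.9739
  x_4 = 0.0677·91 + 0.0336·17 + 0.1146·31 + 0.0285·57 + 1.1063·66 + 0.0433·74 + 0.0272·87 = 90.4939
  x_5 = 0.0289·91 + 0.0290·17 + 0.1600·31 + 0.0615·57 + 0.0854·66 + 1.1510·74 + 0.1020·87 = 111.2741
  x_6 = 0.0257·91 + 0.0909·17 + 0.0624·31 + 0.1446·57 + 0.0530·66 + 0.0533·74 + 1.1328·87 = 120.0580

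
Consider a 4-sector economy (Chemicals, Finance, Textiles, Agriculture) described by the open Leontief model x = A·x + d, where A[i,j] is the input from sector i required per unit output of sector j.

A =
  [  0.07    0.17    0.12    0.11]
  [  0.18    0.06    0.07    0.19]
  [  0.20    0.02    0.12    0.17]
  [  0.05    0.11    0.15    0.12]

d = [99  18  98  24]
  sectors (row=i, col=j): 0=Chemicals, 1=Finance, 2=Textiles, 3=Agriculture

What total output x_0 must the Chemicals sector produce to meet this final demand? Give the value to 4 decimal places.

Form M = I − A:
  [  0.93   -0.17   -0.12   -0.11]
  [ -0.18    0.94   -0.07   -0.19]
  [ -0.20   -0.02    0.88   -0.17]
  [ -0.05   -0.11   -0.15    0.88]
Leontief inverse L = M⁻¹:
  [  1.1843    0.2475    0.2229    0.2445]
  [  0.2807    1.1560    0.1849    0.3204]
  [  0.3054    0.1170    1.2389    0.3028]
  [  0.1544    0.1785    0.2469    1.2419]
Total output x = L · d:
  x_0 = 1.1843·99 + 0.2475·18 + 0.2229·98 + 0.2445·24 = 149.4053
  x_1 = 0.2807·99 + 1.1560·18 + 0.1849·98 + 0.3204·24 = 74.4051
  x_2 = 0.3054·99 + 0.1170·18 + 1.2389·98 + 0.3028·24 = 161.0177
  x_3 = 0.1544·99 + 0.1785·18 + 0.2469·98 + 1.2419·24 = 72.5085

149.4053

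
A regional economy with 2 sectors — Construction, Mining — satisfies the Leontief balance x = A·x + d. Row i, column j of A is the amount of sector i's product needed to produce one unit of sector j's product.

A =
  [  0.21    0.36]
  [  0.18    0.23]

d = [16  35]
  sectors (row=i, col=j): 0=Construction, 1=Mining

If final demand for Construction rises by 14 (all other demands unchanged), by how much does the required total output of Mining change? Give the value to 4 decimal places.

Form M = I − A:
  [  0.79   -0.36]
  [ -0.18    0.77]
Leontief inverse L = M⁻¹:
  [  1.4167    0.6624]
  [  0.3312    1.4535]
Total output x = L · d:
  x_0 = 1.4167·16 + 0.6624·35 = 45.8510
  x_1 = 0.3312·16 + 1.4535·35 = 56.1730
Δx_1 = L[1,0] · Δd_0 = 0.3312 · 14 = 4.6366

4.6366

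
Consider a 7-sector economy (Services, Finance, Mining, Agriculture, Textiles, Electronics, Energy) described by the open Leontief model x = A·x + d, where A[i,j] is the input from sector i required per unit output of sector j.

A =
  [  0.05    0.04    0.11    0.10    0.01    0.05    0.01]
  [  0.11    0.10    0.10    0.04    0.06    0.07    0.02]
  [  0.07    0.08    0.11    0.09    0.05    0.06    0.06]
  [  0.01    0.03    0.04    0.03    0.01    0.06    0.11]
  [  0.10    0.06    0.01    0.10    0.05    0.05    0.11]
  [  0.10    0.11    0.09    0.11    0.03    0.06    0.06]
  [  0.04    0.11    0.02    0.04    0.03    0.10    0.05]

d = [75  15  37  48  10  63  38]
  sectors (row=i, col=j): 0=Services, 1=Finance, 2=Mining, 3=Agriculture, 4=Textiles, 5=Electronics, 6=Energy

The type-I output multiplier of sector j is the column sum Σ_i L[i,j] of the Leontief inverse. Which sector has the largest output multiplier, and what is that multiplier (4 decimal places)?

Form M = I − A:
  [  0.95   -0.04   -0.11   -0.10   -0.01   -0.05   -0.01]
  [ -0.11    0.90   -0.10   -0.04   -0.06   -0.07   -0.02]
  [ -0.07   -0.08    0.89   -0.09   -0.05   -0.06   -0.06]
  [ -0.01   -0.03   -0.04    0.97   -0.01   -0.06   -0.11]
  [ -0.10   -0.06   -0.01   -0.10    0.95   -0.05   -0.11]
  [ -0.10   -0.11   -0.09   -0.11   -0.03    0.94   -0.06]
  [ -0.04   -0.11   -0.02   -0.04   -0.03   -0.10    0.95]
Leontief inverse L = M⁻¹:
  [  1.0912    0.0871    0.1620    0.1468    0.0315    0.0912    0.0500]
  [  0.1750    1.1679    0.1731    0.1089    0.0920    0.1265    0.0686]
  [  0.1320    0.1500    1.1794    0.1560    0.0820    0.1199    0.1142]
  [  0.0444    0.0749    0.0750    1.0652    0.0278    0.0970    0.1395]
  [  0.1515    0.1216    0.0656    0.1560    1.0753    0.1052    0.1575]
  [  0.1652    0.1837    0.1660    0.1787    0.0631    1.1239    0.1151]
  [  0.0930    0.1684    0.0744    0.0907    0.0555    0.1467    1.0880]
Total output x = L · d:
  x_0 = 1.0912·75 + 0.0871·15 + 0.1620·37 + 0.1468·48 + 0.0315·10 + 0.0912·63 + 0.0500·38 = 104.1479
  x_1 = 0.1750·75 + 1.1679·15 + 0.1731·37 + 0.1089·48 + 0.0920·10 + 0.1265·63 + 0.0686·38 = 53.7745
  x_2 = 0.1320·75 + 0.1500·15 + 1.1794·37 + 0.1560·48 + 0.0820·10 + 0.1199·63 + 0.1142·38 = 75.9843
  x_3 = 0.0444·75 + 0.0749·15 + 0.0750·37 + 1.0652·48 + 0.0278·10 + 0.0970·63 + 0.1395·38 = 70.0535
  x_4 = 0.1515·75 + 0.1216·15 + 0.0656·37 + 0.1560·48 + 1.0753·10 + 0.1052·63 + 0.1575·38 = 46.4662
  x_5 = 0.1652·75 + 0.1837·15 + 0.1660·37 + 0.1787·48 + 0.0631·10 + 1.1239·63 + 0.1151·38 = 105.6740
  x_6 = 0.0930·75 + 0.1684·15 + 0.0744·37 + 0.0907·48 + 0.0555·10 + 0.1467·63 + 1.0880·38 = 67.7519
Output multipliers (column sums of L):
  Services: 1.8523
  Finance: 1.9536
  Mining: 1.8956
  Agriculture: 1.9022
  Textiles: 1.4272
  Electronics: 1.8105
  Energy: 1.7328

Finance (1.9536)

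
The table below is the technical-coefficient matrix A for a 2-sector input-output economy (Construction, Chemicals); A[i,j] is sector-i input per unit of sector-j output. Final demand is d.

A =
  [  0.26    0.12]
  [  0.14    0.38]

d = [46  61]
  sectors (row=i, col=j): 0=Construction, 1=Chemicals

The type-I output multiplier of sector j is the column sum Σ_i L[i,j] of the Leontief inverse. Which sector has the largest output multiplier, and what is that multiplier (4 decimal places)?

Chemicals (1.9457)

Form M = I − A:
  [  0.74   -0.12]
  [ -0.14    0.62]
Leontief inverse L = M⁻¹:
  [  1.4027    0.2715]
  [  0.3167    1.6742]
Total output x = L · d:
  x_0 = 1.4027·46 + 0.2715·61 = 81.0860
  x_1 = 0.3167·46 + 1.6742·61 = 116.6968
Output multipliers (column sums of L):
  Construction: 1.7195
  Chemicals: 1.9457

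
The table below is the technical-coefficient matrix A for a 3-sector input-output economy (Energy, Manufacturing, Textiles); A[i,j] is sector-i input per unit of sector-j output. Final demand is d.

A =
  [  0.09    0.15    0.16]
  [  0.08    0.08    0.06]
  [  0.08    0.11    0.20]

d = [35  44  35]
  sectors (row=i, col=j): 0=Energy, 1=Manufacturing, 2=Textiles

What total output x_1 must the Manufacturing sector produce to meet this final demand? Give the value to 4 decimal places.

Form M = I − A:
  [  0.91   -0.15   -0.16]
  [ -0.08    0.92   -0.06]
  [ -0.08   -0.11    0.80]
Leontief inverse L = M⁻¹:
  [  1.1392    0.2149    0.2440]
  [  0.1075    1.1171    0.1053]
  [  0.1287    0.1751    1.2889]
Total output x = L · d:
  x_0 = 1.1392·35 + 0.2149·44 + 0.2440·35 = 57.8686
  x_1 = 0.1075·35 + 1.1171·44 + 0.1053·35 = 56.5963
  x_2 = 0.1287·35 + 0.1751·44 + 1.2889·35 = 57.3189

56.5963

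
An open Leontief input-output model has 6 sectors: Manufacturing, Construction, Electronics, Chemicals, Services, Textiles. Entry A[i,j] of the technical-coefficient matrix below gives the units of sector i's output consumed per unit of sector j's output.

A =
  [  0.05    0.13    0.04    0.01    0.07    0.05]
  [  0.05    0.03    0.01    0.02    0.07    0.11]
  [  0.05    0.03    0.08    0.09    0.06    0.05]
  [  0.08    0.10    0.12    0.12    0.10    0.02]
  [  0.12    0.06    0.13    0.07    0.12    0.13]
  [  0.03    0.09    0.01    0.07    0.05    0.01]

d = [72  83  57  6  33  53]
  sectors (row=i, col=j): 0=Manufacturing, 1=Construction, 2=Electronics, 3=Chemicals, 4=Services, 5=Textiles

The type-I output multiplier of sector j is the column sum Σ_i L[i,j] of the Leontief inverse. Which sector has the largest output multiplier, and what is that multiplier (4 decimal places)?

Services (1.7982)

Form M = I − A:
  [  0.95   -0.13   -0.04   -0.01   -0.07   -0.05]
  [ -0.05    0.97   -0.01   -0.02   -0.07   -0.11]
  [ -0.05   -0.03    0.92   -0.09   -0.06   -0.05]
  [ -0.08   -0.10   -0.12    0.88   -0.10   -0.02]
  [ -0.12   -0.06   -0.13   -0.07    0.88   -0.13]
  [ -0.03   -0.09   -0.01   -0.07   -0.05    0.99]
Leontief inverse L = M⁻¹:
  [  1.0860    0.1676    0.0714    0.0399    0.1144    0.0929]
  [  0.0803    1.0675    0.0381    0.0487    0.1074    0.1397]
  [  0.0911    0.0757    1.1257    0.1336    0.1101    0.0870]
  [  0.1429    0.1653    0.1879    1.1815    0.1763    0.0821]
  [  0.1874    0.1379    0.1995    0.1369    1.2025    0.1955]
  [  0.0607    0.1215    0.0404    0.0974    0.0875    1.0422]
Total output x = L · d:
  x_0 = 1.0860·72 + 0.1676·83 + 0.0714·57 + 0.0399·6 + 0.1144·33 + 0.0929·53 = 105.1063
  x_1 = 0.0803·72 + 1.0675·83 + 0.0381·57 + 0.0487·6 + 0.1074·33 + 0.1397·53 = 107.7931
  x_2 = 0.0911·72 + 0.0757·83 + 1.1257·57 + 0.1336·6 + 0.1101·33 + 0.0870·53 = 86.0558
  x_3 = 0.1429·72 + 0.1653·83 + 0.1879·57 + 1.1815·6 + 0.1763·33 + 0.0821·53 = 51.9792
  x_4 = 0.1874·72 + 0.1379·83 + 0.1995·57 + 0.1369·6 + 1.2025·33 + 0.1955·53 = 87.1783
  x_5 = 0.0607·72 + 0.1215·83 + 0.0404·57 + 0.0974·6 + 0.0875·33 + 1.0422·53 = 75.4673
Output multipliers (column sums of L):
  Manufacturing: 1.6484
  Construction: 1.7355
  Electronics: 1.6631
  Chemicals: 1.6381
  Services: 1.7982
  Textiles: 1.6394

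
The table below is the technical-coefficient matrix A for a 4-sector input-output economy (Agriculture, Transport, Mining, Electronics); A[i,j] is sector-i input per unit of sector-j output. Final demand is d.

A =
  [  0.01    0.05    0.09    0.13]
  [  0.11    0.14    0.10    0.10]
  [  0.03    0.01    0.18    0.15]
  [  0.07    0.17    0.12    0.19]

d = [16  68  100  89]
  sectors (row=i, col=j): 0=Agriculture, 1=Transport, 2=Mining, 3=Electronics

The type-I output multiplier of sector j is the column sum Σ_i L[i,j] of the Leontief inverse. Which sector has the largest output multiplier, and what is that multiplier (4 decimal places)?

Electronics (2.0097)

Form M = I − A:
  [  0.99   -0.05   -0.09   -0.13]
  [ -0.11    0.86   -0.10   -0.10]
  [ -0.03   -0.01    0.82   -0.15]
  [ -0.07   -0.17   -0.12    0.81]
Leontief inverse L = M⁻¹:
  [  1.0412    0.1037    0.1575    0.2091]
  [  0.1560    1.2160    0.1964    0.2115]
  [  0.0642    0.0688    1.2722    0.2544]
  [  0.1322    0.2744    0.2433    1.3347]
Total output x = L · d:
  x_0 = 1.0412·16 + 0.1037·68 + 0.1575·100 + 0.2091·89 = 58.0694
  x_1 = 0.1560·16 + 1.2160·68 + 0.1964·100 + 0.2115·89 = 123.6432
  x_2 = 0.0642·16 + 0.0688·68 + 1.2722·100 + 0.2544·89 = 155.5636
  x_3 = 0.1322·16 + 0.2744·68 + 0.2433·100 + 1.3347·89 = 163.8912
Output multipliers (column sums of L):
  Agriculture: 1.3936
  Transport: 1.6628
  Mining: 1.8694
  Electronics: 2.0097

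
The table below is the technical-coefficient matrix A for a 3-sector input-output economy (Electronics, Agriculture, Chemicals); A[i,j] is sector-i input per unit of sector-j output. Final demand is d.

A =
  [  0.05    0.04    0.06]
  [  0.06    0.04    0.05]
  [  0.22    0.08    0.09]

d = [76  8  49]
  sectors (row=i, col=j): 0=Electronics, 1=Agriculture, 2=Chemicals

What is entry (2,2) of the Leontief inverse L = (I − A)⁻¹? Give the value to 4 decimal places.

Form M = I − A:
  [  0.95   -0.04   -0.06]
  [ -0.06    0.96   -0.05]
  [ -0.22   -0.08    0.91]
Leontief inverse L = M⁻¹:
  [  1.0729    0.0508    0.0735]
  [  0.0809    1.0503    0.0630]
  [  0.2665    0.1046    1.1222]
Total output x = L · d:
  x_0 = 1.0729·76 + 0.0508·8 + 0.0735·49 = 85.5478
  x_1 = 0.0809·76 + 1.0503·8 + 0.0630·49 = 17.6425
  x_2 = 0.2665·76 + 0.1046·8 + 1.1222·49 = 76.0790

L[2,2] = 1.1222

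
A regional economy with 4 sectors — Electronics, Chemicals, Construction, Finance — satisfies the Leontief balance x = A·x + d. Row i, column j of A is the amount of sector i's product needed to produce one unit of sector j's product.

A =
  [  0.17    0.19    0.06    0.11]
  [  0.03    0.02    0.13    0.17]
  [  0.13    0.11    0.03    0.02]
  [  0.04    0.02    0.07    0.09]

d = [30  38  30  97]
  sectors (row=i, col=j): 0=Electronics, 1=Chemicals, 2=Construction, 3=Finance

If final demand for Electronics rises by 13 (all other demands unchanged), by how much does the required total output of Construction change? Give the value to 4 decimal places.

Form M = I − A:
  [  0.83   -0.19   -0.06   -0.11]
  [ -0.03    0.98   -0.13   -0.17]
  [ -0.13   -0.11    0.97   -0.02]
  [ -0.04   -0.02   -0.07    0.91]
Leontief inverse L = M⁻¹:
  [  1.2437    0.2594    0.1262    0.2016]
  [  0.0736    1.0571    0.1614    0.2099]
  [  0.1765    0.1556    1.0680    0.0739]
  [  0.0699    0.0466    0.0913    1.1181]
Total output x = L · d:
  x_0 = 1.2437·30 + 0.2594·38 + 0.1262·30 + 0.2016·97 = 70.5074
  x_1 = 0.0736·30 + 1.0571·38 + 0.1614·30 + 0.2099·97 = 67.5800
  x_2 = 0.1765·30 + 0.1556·38 + 1.0680·30 + 0.0739·97 = 50.4133
  x_3 = 0.0699·30 + 0.0466·38 + 0.0913·30 + 1.1181·97 = 115.0559
Δx_2 = L[2,0] · Δd_0 = 0.1765 · 13 = 2.2941

2.2941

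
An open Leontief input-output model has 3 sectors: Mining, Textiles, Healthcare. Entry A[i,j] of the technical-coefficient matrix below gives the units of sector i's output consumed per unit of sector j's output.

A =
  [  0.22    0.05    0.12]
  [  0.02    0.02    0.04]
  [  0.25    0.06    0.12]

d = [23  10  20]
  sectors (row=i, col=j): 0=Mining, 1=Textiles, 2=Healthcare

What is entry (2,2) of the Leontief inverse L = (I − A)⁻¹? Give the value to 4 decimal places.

L[2,2] = 1.1930

Form M = I − A:
  [  0.78   -0.05   -0.12]
  [ -0.02    0.98   -0.04]
  [ -0.25   -0.06    0.88]
Leontief inverse L = M⁻¹:
  [  1.3440    0.0800    0.1869]
  [  0.0431    1.0258    0.0525]
  [  0.3848    0.0927    1.1930]
Total output x = L · d:
  x_0 = 1.3440·23 + 0.0800·10 + 0.1869·20 = 35.4506
  x_1 = 0.0431·23 + 1.0258·10 + 0.0525·20 = 12.3005
  x_2 = 0.3848·23 + 0.0927·10 + 1.1930·20 = 33.6371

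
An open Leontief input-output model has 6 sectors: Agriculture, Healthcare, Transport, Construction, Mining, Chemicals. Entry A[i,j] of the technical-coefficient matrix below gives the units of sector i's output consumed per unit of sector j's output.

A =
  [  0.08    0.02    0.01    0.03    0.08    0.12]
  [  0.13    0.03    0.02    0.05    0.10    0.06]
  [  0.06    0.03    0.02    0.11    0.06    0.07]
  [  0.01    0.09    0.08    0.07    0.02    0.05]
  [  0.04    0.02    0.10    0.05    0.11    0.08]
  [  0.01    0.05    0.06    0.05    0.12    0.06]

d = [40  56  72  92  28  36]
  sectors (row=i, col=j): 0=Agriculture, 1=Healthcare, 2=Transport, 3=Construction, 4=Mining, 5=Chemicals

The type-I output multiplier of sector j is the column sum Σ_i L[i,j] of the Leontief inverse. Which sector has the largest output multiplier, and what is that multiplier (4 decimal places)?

Form M = I − A:
  [  0.92   -0.02   -0.01   -0.03   -0.08   -0.12]
  [ -0.13    0.97   -0.02   -0.05   -0.10   -0.06]
  [ -0.06   -0.03    0.98   -0.11   -0.06   -0.07]
  [ -0.01   -0.09   -0.08    0.93   -0.02   -0.05]
  [ -0.04   -0.02   -0.10   -0.05    0.89   -0.08]
  [ -0.01   -0.05   -0.06   -0.05   -0.12    0.94]
Leontief inverse L = M⁻¹:
  [  1.1032    0.0403    0.0398    0.0580    0.1293    0.1605]
  [  0.1608    1.0522    0.0521    0.0820    0.1527    0.1089]
  [  0.0835    0.0551    1.0510    0.1413    0.1024    0.1087]
  [  0.0380    0.1118    0.1038    1.1024    0.0590    0.0834]
  [  0.0680    0.0444    0.1352    0.0898    1.1627    0.1253]
  [  0.0363    0.0715    0.0931    0.0841    0.1676    1.0987]
Total output x = L · d:
  x_0 = 1.1032·40 + 0.0403·56 + 0.0398·72 + 0.0580·92 + 0.1293·28 + 0.1605·36 = 63.9940
  x_1 = 0.1608·40 + 1.0522·56 + 0.0521·72 + 0.0820·92 + 0.1527·28 + 0.1089·36 = 84.8444
  x_2 = 0.0835·40 + 0.0551·56 + 1.0510·72 + 0.1413·92 + 0.1024·28 + 0.1087·36 = 101.8753
  x_3 = 0.0380·40 + 0.1118·56 + 0.1038·72 + 1.1024·92 + 0.0590·28 + 0.0834·36 = 121.3317
  x_4 = 0.0680·40 + 0.0444·56 + 0.1352·72 + 0.0898·92 + 1.1627·28 + 0.1253·36 = 60.2721
  x_5 = 0.0363·40 + 0.0715·56 + 0.0931·72 + 0.0841·92 + 0.1676·28 + 1.0987·36 = 64.1425
Output multipliers (column sums of L):
  Agriculture: 1.4899
  Healthcare: 1.3752
  Transport: 1.4750
  Construction: 1.5577
  Mining: 1.7737
  Chemicals: 1.6855

Mining (1.7737)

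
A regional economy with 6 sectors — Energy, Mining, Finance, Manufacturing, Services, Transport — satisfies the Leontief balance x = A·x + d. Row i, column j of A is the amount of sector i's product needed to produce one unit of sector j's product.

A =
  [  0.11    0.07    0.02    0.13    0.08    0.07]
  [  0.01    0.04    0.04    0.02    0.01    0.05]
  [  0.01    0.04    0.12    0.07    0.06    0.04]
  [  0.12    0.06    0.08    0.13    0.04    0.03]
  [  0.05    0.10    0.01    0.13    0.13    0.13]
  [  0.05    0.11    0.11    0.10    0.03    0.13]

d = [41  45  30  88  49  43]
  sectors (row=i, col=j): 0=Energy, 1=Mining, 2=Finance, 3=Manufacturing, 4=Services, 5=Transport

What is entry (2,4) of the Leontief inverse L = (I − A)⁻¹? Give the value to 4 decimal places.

Form M = I − A:
  [  0.89   -0.07   -0.02   -0.13   -0.08   -0.07]
  [ -0.01    0.96   -0.04   -0.02   -0.01   -0.05]
  [ -0.01   -0.04    0.88   -0.07   -0.06   -0.04]
  [ -0.12   -0.06   -0.08    0.87   -0.04   -0.03]
  [ -0.05   -0.10   -0.01   -0.13    0.87   -0.13]
  [ -0.05   -0.11   -0.11   -0.10   -0.03    0.87]
Leontief inverse L = M⁻¹:
  [  1.1698    0.1303    0.0702    0.2178    0.1285    0.1315]
  [  0.0239    1.0593    0.0618    0.0445    0.0231    0.0706]
  [  0.0404    0.0780    1.1631    0.1245    0.0933    0.0794]
  [  0.1753    0.1120    0.1302    1.2106    0.0848    0.0809]
  [  0.1115    0.1723    0.0703    0.2270    1.1841    0.2069]
  [  0.0993    0.1701    0.1763    0.1809    0.0727    1.1924]
Total output x = L · d:
  x_0 = 1.1698·41 + 0.1303·45 + 0.0702·30 + 0.2178·88 + 0.1285·49 + 0.1315·43 = 87.0451
  x_1 = 0.0239·41 + 1.0593·45 + 0.0618·30 + 0.0445·88 + 0.0231·49 + 0.0706·43 = 58.5816
  x_2 = 0.0404·41 + 0.0780·45 + 1.1631·30 + 0.1245·88 + 0.0933·49 + 0.0794·43 = 59.0059
  x_3 = 0.1753·41 + 0.1120·45 + 0.1302·30 + 1.2106·88 + 0.0848·49 + 0.0809·43 = 130.3065
  x_4 = 0.1115·41 + 0.1723·45 + 0.0703·30 + 0.2270·88 + 1.1841·49 + 0.2069·43 = 101.3219
  x_5 = 0.0993·41 + 0.1701·45 + 0.1763·30 + 0.1809·88 + 0.0727·49 + 1.1924·43 = 87.7669

L[2,4] = 0.0933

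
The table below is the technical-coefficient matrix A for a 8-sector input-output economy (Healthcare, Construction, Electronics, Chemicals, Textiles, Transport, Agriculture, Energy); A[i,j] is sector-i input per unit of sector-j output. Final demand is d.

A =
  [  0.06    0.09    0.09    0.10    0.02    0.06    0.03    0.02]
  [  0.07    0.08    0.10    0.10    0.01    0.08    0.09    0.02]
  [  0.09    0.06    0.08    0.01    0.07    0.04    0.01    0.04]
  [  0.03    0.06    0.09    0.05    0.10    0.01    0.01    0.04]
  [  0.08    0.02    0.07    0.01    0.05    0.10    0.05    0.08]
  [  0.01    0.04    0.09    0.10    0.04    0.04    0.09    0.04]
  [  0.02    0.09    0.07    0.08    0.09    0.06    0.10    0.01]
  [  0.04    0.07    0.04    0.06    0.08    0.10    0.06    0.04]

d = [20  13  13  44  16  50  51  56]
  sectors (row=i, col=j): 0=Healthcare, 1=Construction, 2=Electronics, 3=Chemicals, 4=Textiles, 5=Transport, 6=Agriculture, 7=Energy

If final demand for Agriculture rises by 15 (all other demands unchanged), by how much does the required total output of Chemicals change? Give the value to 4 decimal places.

Form M = I − A:
  [  0.94   -0.09   -0.09   -0.10   -0.02   -0.06   -0.03   -0.02]
  [ -0.07    0.92   -0.10   -0.10   -0.01   -0.08   -0.09   -0.02]
  [ -0.09   -0.06    0.92   -0.01   -0.07   -0.04   -0.01   -0.04]
  [ -0.03   -0.06   -0.09    0.95   -0.10   -0.01   -0.01   -0.04]
  [ -0.08   -0.02   -0.07   -0.01    0.95   -0.10   -0.05   -0.08]
  [ -0.01   -0.04   -0.09   -0.10   -0.04    0.96   -0.09   -0.04]
  [ -0.02   -0.09   -0.07   -0.08   -0.09   -0.06    0.90   -0.01]
  [ -0.04   -0.07   -0.04   -0.06   -0.08   -0.10   -0.06    0.96]
Leontief inverse L = M⁻¹:
  [  1.1059    0.1459    0.1626    0.1547    0.0687    0.1066    0.0728    0.0502]
  [  0.1211    1.1471    0.1844    0.1658    0.0695    0.1344    0.1435    0.0539]
  [  0.1329    0.1069    1.1403    0.0558    0.1077    0.0866    0.0476    0.0679]
  [  0.0729    0.1028    0.1472    1.0881    0.1404    0.0552    0.0444    0.0696]
  [  0.1225    0.0736    0.1370    0.0649    1.0979    0.1522    0.0973    0.1114]
  [  0.0518    0.0925    0.1561    0.1477    0.0933    1.0860    0.1328    0.0701]
  [  0.0702    0.1503    0.1492    0.1387    0.1468    0.1168    1.1546    0.0457]
  [  0.0850    0.1258    0.1139    0.1183    0.1316    0.1544    0.1124    1.0743]
Total output x = L · d:
  x_0 = 1.1059·20 + 0.1459·13 + 0.1626·13 + 0.1547·44 + 0.0687·16 + 0.1066·50 + 0.0728·51 + 0.0502·56 = 45.8912
  x_1 = 0.1211·20 + 1.1471·13 + 0.1844·13 + 0.1658·44 + 0.0695·16 + 0.1344·50 + 0.1435·51 + 0.0539·56 = 45.1971
  x_2 = 0.1329·20 + 0.1069·13 + 1.1403·13 + 0.0558·44 + 0.1077·16 + 0.0866·50 + 0.0476·51 + 0.0679·56 = 33.6081
  x_3 = 0.0729·20 + 0.1028·13 + 0.1472·13 + 1.0881·44 + 0.1404·16 + 0.0552·50 + 0.0444·51 + 0.0696·56 = 63.7559
  x_4 = 0.1225·20 + 0.0736·13 + 0.1370·13 + 0.0649·44 + 1.0979·16 + 0.1522·50 + 0.0973·51 + 0.1114·56 = 44.4231
  x_5 = 0.0518·20 + 0.0925·13 + 0.1561·13 + 0.1477·44 + 0.0933·16 + 1.0860·50 + 0.1328·51 + 0.0701·56 = 77.2569
  x_6 = 0.0702·20 + 0.1503·13 + 0.1492·13 + 0.1387·44 + 0.1468·16 + 0.1168·50 + 1.1546·51 + 0.0457·56 = 81.0328
  x_7 = 0.0850·20 + 0.1258·13 + 0.1139·13 + 0.1183·44 + 0.1316·16 + 0.1544·50 + 0.1124·51 + 1.0743·56 = 85.7402
Δx_3 = L[3,6] · Δd_6 = 0.0444 · 15 = 0.6660

0.6660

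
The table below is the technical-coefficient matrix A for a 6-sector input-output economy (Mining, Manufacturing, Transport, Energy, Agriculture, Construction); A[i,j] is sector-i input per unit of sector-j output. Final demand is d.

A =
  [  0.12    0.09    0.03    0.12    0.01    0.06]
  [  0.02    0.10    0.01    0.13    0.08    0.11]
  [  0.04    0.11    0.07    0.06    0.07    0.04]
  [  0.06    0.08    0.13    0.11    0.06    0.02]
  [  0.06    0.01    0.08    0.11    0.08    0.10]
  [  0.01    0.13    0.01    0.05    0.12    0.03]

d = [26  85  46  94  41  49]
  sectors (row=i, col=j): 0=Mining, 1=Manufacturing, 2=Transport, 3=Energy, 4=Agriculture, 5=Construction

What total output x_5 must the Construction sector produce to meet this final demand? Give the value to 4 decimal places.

88.3558

Form M = I − A:
  [  0.88   -0.09   -0.03   -0.12   -0.01   -0.06]
  [ -0.02    0.90   -0.01   -0.13   -0.08   -0.11]
  [ -0.04   -0.11    0.93   -0.06   -0.07   -0.04]
  [ -0.06   -0.08   -0.13    0.89   -0.06   -0.02]
  [ -0.06   -0.01   -0.08   -0.11    0.92   -0.10]
  [ -0.01   -0.13   -0.01   -0.05   -0.12    0.97]
Leontief inverse L = M⁻¹:
  [  1.1619    0.1582    0.0729    0.1977    0.0582    0.1029]
  [  0.0546    1.1662    0.0571    0.2077    0.1403    0.1567]
  [  0.0720    0.1676    1.1085    0.1283    0.1190    0.0841]
  [  0.1013    0.1490    0.1816    1.1891    0.1142    0.0669]
  [  0.0988    0.0746    0.1284    0.1810    1.1344    0.1405]
  [  0.0375    0.1766    0.0451    0.1149    0.1669    1.0747]
Total output x = L · d:
  x_0 = 1.1619·26 + 0.1582·85 + 0.0729·46 + 0.1977·94 + 0.0582·41 + 0.1029·49 = 73.0194
  x_1 = 0.0546·26 + 1.1662·85 + 0.0571·46 + 0.2077·94 + 0.1403·41 + 0.1567·49 = 136.1325
  x_2 = 0.0720·26 + 0.1676·85 + 1.1085·46 + 0.1283·94 + 0.1190·41 + 0.0841·49 = 88.1703
  x_3 = 0.1013·26 + 0.1490·85 + 0.1816·46 + 1.1891·94 + 0.1142·41 + 0.0669·49 = 143.3869
  x_4 = 0.0988·26 + 0.0746·85 + 0.1284·46 + 0.1810·94 + 1.1344·41 + 0.1405·49 = 85.2220
  x_5 = 0.0375·26 + 0.1766·85 + 0.0451·46 + 0.1149·94 + 0.1669·41 + 1.0747·49 = 88.3558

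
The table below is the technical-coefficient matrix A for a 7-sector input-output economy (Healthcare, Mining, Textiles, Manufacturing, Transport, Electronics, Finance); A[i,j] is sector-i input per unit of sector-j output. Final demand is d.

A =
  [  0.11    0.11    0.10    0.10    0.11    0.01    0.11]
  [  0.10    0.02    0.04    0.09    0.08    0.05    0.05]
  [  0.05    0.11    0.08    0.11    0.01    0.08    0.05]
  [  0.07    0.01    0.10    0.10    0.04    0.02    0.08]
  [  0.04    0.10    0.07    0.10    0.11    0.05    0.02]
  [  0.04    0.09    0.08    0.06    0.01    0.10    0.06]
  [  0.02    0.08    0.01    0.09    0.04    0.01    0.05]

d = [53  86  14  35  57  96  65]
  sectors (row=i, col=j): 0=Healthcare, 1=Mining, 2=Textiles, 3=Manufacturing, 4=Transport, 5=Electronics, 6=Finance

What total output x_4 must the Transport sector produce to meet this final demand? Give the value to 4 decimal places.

107.4476

Form M = I − A:
  [  0.89   -0.11   -0.10   -0.10   -0.11   -0.01   -0.11]
  [ -0.10    0.98   -0.04   -0.09   -0.08   -0.05   -0.05]
  [ -0.05   -0.11    0.92   -0.11   -0.01   -0.08   -0.05]
  [ -0.07   -0.01   -0.10    0.90   -0.04   -0.02   -0.08]
  [ -0.04   -0.10   -0.07   -0.10    0.89   -0.05   -0.02]
  [ -0.04   -0.09   -0.08   -0.06   -0.01    0.90   -0.06]
  [ -0.02   -0.08   -0.01   -0.09   -0.04   -0.01    0.95]
Leontief inverse L = M⁻¹:
  [  1.1878    0.1951    0.1822    0.2164    0.1850    0.0573    0.1831]
  [  0.1519    1.0795    0.0998    0.1671    0.1299    0.0826    0.1017]
  [  0.1087    0.1680    1.1430    0.1935    0.0562    0.1208    0.1067]
  [  0.1174    0.0661    0.1554    1.1751    0.0814    0.0509    0.1291]
  [  0.0985    0.1614    0.1354    0.1864    1.1645    0.0917    0.0730]
  [  0.0902    0.1452    0.1346    0.1334    0.0494    1.1391    0.1094]
  [  0.0552    0.1114    0.0461    0.1412    0.0727    0.0301    1.0826]
Total output x = L · d:
  x_0 = 1.1878·53 + 0.1951·86 + 0.1822·14 + 0.2164·35 + 0.1850·57 + 0.0573·96 + 0.1831·65 = 117.8071
  x_1 = 0.1519·53 + 1.0795·86 + 0.0998·14 + 0.1671·35 + 0.1299·57 + 0.0826·96 + 0.1017·65 = 130.0784
  x_2 = 0.1087·53 + 0.1680·86 + 1.1430·14 + 0.1935·35 + 0.0562·57 + 0.1208·96 + 0.1067·65 = 64.7180
  x_3 = 0.1174·53 + 0.0661·86 + 0.1554·14 + 1.1751·35 + 0.0814·57 + 0.0509·96 + 0.1291·65 = 73.1317
  x_4 = 0.0985·53 + 0.1614·86 + 0.1354·14 + 0.1864·35 + 1.1645·57 + 0.0917·96 + 0.0730·65 = 107.4476
  x_5 = 0.0902·53 + 0.1452·86 + 0.1346·14 + 0.1334·35 + 0.0494·57 + 1.1391·96 + 0.1094·65 = 143.0987
  x_6 = 0.0552·53 + 0.1114·86 + 0.0461·14 + 0.1412·35 + 0.0727·57 + 0.0301·96 + 1.0826·65 = 95.4951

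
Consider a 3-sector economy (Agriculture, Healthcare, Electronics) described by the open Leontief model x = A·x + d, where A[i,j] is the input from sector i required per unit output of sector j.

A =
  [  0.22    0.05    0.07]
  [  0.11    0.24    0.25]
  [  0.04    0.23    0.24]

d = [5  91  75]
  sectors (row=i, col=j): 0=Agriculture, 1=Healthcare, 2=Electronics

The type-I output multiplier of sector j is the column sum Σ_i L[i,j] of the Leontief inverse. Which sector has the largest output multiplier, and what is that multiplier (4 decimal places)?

Form M = I − A:
  [  0.78   -0.05   -0.07]
  [ -0.11    0.76   -0.25]
  [ -0.04   -0.23    0.76]
Leontief inverse L = M⁻¹:
  [  1.3097    0.1362    0.1654]
  [  0.2357    1.4858    0.5105]
  [  0.1403    0.4568    1.4790]
Total output x = L · d:
  x_0 = 1.3097·5 + 0.1362·91 + 0.1654·75 = 31.3552
  x_1 = 0.2357·5 + 1.4858·91 + 0.5105·75 = 174.6680
  x_2 = 0.1403·5 + 0.4568·91 + 1.4790·75 = 153.1945
Output multipliers (column sums of L):
  Agriculture: 1.6857
  Healthcare: 2.0788
  Electronics: 2.1549

Electronics (2.1549)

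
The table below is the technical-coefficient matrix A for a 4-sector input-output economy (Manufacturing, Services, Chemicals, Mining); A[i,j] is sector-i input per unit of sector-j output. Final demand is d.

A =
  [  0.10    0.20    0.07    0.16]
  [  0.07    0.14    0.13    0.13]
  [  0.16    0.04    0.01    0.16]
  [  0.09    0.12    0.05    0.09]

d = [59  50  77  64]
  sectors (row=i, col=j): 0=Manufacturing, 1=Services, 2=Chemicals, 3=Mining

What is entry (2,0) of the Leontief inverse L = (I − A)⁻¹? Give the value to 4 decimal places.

L[2,0] = 0.2226

Form M = I − A:
  [  0.90   -0.20   -0.07   -0.16]
  [ -0.07    0.86   -0.13   -0.13]
  [ -0.16   -0.04    0.99   -0.16]
  [ -0.09   -0.12   -0.05    0.91]
Leontief inverse L = M⁻¹:
  [  1.1891    0.3221    0.1405    0.2798]
  [  0.1531    1.2401    0.1856    0.2367]
  [  0.2226    0.1349    1.0559    0.2441]
  [  0.1500    0.2028    0.0964    1.1712]
Total output x = L · d:
  x_0 = 1.1891·59 + 0.3221·50 + 0.1405·77 + 0.2798·64 = 114.9905
  x_1 = 0.1531·59 + 1.2401·50 + 0.1856·77 + 0.2367·64 = 100.4792
  x_2 = 0.2226·59 + 0.1349·50 + 1.0559·77 + 0.2441·64 = 116.8049
  x_3 = 0.1500·59 + 0.2028·50 + 0.0964·77 + 1.1712·64 = 101.3702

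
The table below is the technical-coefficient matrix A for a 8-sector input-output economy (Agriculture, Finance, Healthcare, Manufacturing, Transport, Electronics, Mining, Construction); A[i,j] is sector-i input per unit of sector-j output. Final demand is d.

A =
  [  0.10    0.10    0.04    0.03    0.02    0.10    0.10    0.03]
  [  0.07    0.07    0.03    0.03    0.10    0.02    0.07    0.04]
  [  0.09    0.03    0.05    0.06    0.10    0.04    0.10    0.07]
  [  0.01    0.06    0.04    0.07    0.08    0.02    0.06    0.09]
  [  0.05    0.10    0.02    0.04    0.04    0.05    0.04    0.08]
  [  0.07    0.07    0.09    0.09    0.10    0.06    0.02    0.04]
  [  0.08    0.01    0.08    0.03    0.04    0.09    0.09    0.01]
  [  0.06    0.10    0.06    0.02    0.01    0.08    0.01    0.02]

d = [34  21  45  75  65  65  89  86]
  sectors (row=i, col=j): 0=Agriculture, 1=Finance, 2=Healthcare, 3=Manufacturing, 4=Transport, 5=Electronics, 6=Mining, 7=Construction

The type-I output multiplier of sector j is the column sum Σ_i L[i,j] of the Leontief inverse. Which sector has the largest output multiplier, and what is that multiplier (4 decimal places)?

Form M = I − A:
  [  0.90   -0.10   -0.04   -0.03   -0.02   -0.10   -0.10   -0.03]
  [ -0.07    0.93   -0.03   -0.03   -0.10   -0.02   -0.07   -0.04]
  [ -0.09   -0.03    0.95   -0.06   -0.10   -0.04   -0.10   -0.07]
  [ -0.01   -0.06   -0.04    0.93   -0.08   -0.02   -0.06   -0.09]
  [ -0.05   -0.10   -0.02   -0.04    0.96   -0.05   -0.04   -0.08]
  [ -0.07   -0.07   -0.09   -0.09   -0.10    0.94   -0.02   -0.04]
  [ -0.08   -0.01   -0.08   -0.03   -0.04   -0.09    0.91   -0.01]
  [ -0.06   -0.10   -0.06   -0.02   -0.01   -0.08   -0.01    0.98]
Leontief inverse L = M⁻¹:
  [  1.1702    0.1638    0.0927    0.0748    0.0815    0.1596    0.1642    0.0708]
  [  0.1240    1.1250    0.0677    0.0629    0.1449    0.0671    0.1204    0.0761]
  [  0.1575    0.0976    1.1006    0.1035    0.1553    0.1015    0.1629    0.1154]
  [  0.0585    0.1130    0.0779    1.1034    0.1253    0.0629    0.1047    0.1272]
  [  0.1015    0.1545    0.0584    0.0730    1.0865    0.0938    0.0853    0.1137]
  [  0.1354    0.1401    0.1377    0.1373    0.1637    1.1144    0.0825    0.0920]
  [  0.1391    0.0613    0.1254    0.0701    0.0911    0.1414    1.1449    0.0471]
  [  0.1086    0.1467    0.0947    0.0525    0.0572    0.1175    0.0537    1.0513]
Total output x = L · d:
  x_0 = 1.1702·34 + 0.1638·21 + 0.0927·45 + 0.0748·75 + 0.0815·65 + 0.1596·65 + 0.1642·89 + 0.0708·86 = 89.3891
  x_1 = 0.1240·34 + 1.1250·21 + 0.0677·45 + 0.0629·75 + 0.1449·65 + 0.0671·65 + 0.1204·89 + 0.0761·86 = 66.6468
  x_2 = 0.1575·34 + 0.0976·21 + 1.1006·45 + 0.1035·75 + 0.1553·65 + 0.1015·65 + 0.1629·89 + 0.1154·86 = 105.8113
  x_3 = 0.0585·34 + 0.1130·21 + 0.0779·45 + 1.1034·75 + 0.1253·65 + 0.0629·65 + 0.1047·89 + 0.1272·86 = 123.1187
  x_4 = 0.1015·34 + 0.1545·21 + 0.0584·45 + 0.0730·75 + 1.0865·65 + 0.0938·65 + 0.0853·89 + 0.1137·86 = 108.8912
  x_5 = 0.1354·34 + 0.1401·21 + 0.1377·45 + 0.1373·75 + 0.1637·65 + 1.1144·65 + 0.0825·89 + 0.0920·86 = 122.3788
  x_6 = 0.1391·34 + 0.0613·21 + 0.1254·45 + 0.0701·75 + 0.0911·65 + 0.1414·65 + 1.1449·89 + 0.0471·86 = 137.9792
  x_7 = 0.1086·34 + 0.1467·21 + 0.0947·45 + 0.0525·75 + 0.0572·65 + 0.1175·65 + 0.0537·89 + 1.0513·86 = 121.5287
Output multipliers (column sums of L):
  Agriculture: 1.9949
  Finance: 2.0021
  Healthcare: 1.7552
  Manufacturing: 1.6776
  Transport: 1.9056
  Electronics: 1.8582
  Mining: 1.9188
  Construction: 1.6936

Finance (2.0021)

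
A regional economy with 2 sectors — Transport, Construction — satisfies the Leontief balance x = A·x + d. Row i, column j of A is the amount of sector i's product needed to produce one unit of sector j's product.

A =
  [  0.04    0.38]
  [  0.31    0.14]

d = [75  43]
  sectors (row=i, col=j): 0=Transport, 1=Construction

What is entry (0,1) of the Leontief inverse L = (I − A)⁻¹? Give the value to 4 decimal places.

L[0,1] = 0.5369

Form M = I − A:
  [  0.96   -0.38]
  [ -0.31    0.86]
Leontief inverse L = M⁻¹:
  [  1.2150    0.5369]
  [  0.4380    1.3563]
Total output x = L · d:
  x_0 = 1.2150·75 + 0.5369·43 = 114.2131
  x_1 = 0.4380·75 + 1.3563·43 = 91.1698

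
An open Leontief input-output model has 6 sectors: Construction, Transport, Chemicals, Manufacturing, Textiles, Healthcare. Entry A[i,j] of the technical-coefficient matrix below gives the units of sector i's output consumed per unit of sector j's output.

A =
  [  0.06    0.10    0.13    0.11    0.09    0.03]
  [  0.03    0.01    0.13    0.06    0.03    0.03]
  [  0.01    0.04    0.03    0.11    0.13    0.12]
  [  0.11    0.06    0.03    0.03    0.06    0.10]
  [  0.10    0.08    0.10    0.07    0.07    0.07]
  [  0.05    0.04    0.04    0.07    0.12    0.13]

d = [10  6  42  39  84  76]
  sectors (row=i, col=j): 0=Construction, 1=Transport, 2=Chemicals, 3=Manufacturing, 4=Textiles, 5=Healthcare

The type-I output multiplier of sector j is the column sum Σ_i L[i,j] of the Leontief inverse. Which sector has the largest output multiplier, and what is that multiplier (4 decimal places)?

Form M = I − A:
  [  0.94   -0.10   -0.13   -0.11   -0.09   -0.03]
  [ -0.03    0.99   -0.13   -0.06   -0.03   -0.03]
  [ -0.01   -0.04    0.97   -0.11   -0.13   -0.12]
  [ -0.11   -0.06   -0.03    0.97   -0.06   -0.10]
  [ -0.10   -0.08   -0.10   -0.07    0.93   -0.07]
  [ -0.05   -0.04   -0.04   -0.07   -0.12    0.87]
Leontief inverse L = M⁻¹:
  [  1.1145    0.1488    0.1961    0.1773    0.1650    0.1043]
  [  0.0591    1.0382    0.1615    0.1005    0.0783    0.0780]
  [  0.0641    0.0836    1.0837    0.1631    0.1953    0.1890]
  [  0.1520    0.1005    0.0861    1.0840    0.1199    0.1548]
  [  0.1510    0.1283    0.1654    0.1365    1.1440    0.1402]
  [  0.1028    0.0859    0.0983    0.1283    0.1895    1.1995]
Total output x = L · d:
  x_0 = 1.1145·10 + 0.1488·6 + 0.1961·42 + 0.1773·39 + 0.1650·84 + 0.1043·76 = 48.9660
  x_1 = 0.0591·10 + 1.0382·6 + 0.1615·42 + 0.1005·39 + 0.0783·84 + 0.0780·76 = 30.0243
  x_2 = 0.0641·10 + 0.0836·6 + 1.0837·42 + 0.1631·39 + 0.1953·84 + 0.1890·76 = 83.7874
  x_3 = 0.1520·10 + 0.1005·6 + 0.0861·42 + 1.0840·39 + 0.1199·84 + 0.1548·76 = 69.8503
  x_4 = 0.1510·10 + 0.1283·6 + 0.1654·42 + 0.1365·39 + 1.1440·84 + 0.1402·76 = 121.3007
  x_5 = 0.1028·10 + 0.0859·6 + 0.0983·42 + 0.1283·39 + 0.1895·84 + 1.1995·76 = 117.7544
Output multipliers (column sums of L):
  Construction: 1.6434
  Transport: 1.5852
  Chemicals: 1.7910
  Manufacturing: 1.7896
  Textiles: 1.8920
  Healthcare: 1.8657

Textiles (1.8920)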